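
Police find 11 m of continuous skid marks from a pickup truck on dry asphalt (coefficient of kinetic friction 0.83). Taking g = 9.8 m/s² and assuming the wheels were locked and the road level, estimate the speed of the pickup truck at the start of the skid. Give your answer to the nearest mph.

Deceleration a = μg = 0.83 × 9.8 = 8.134 m/s².
v = √(2a·d) = √(2 × 8.134 × 11) = √178.948 = 13.3771 m/s.
= 13.3771 ÷ 0.44704 = 29.924 mph.

Initial speed ≈ 30 mph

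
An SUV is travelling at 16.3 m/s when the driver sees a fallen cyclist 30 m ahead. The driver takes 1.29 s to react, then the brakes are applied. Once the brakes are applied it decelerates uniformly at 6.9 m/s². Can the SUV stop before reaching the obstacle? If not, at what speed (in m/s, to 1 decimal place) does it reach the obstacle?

No — it strikes the obstacle at 11.9 m/s

Reaction distance = 16.3000 × 1.29 = 21.027 m.
Braking distance needed to stop: v²/(2a) = 265.690 / 13.800 = 19.253 m, so total needed = 21.027 + 19.253 = 40.280 m > 30 m — it cannot stop.
Distance remaining when braking begins: 30 − 21.027 = 8.973 m.
v² = v₀² − 2a·d = 265.690 − 2 × 6.900 × 8.973 = 141.863 m²/s².
v = √141.863 = 11.911 m/s.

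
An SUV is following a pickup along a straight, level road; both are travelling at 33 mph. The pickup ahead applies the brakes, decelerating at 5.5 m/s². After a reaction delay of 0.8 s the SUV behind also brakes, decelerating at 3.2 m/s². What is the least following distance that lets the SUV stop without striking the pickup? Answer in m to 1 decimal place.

Minimum gap ≈ 26.0 m

33 mph × 0.44704 = 14.7523 m/s.
Leader travels v²/(2a_L) = 217.630 / 11.000 = 19.785 m before stopping.
Follower covers v·t_r = 14.7523 × 0.8 = 11.802 m while reacting, then v²/(2a_F) = 217.630 / 6.400 = 34.005 m while braking, for a total of 11.802 + 34.005 = 45.807 m.
Since a_F ≤ a_L and the follower starts braking later, the follower is never slower than the leader, so the closest approach is when both have stopped.
Minimum gap = 45.807 − 19.785 = 26.022 m.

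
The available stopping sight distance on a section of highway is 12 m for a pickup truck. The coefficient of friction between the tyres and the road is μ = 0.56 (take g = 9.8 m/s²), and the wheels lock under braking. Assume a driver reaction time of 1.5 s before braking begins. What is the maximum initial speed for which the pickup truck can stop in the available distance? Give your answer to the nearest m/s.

a = μg = 0.56 × 9.8 = 5.488 m/s².
Stopping distance: v·t_r + v²/(2a) = 12 with t_r = 1.5 s and a = 5.488 m/s².
So v² + 16.464 v − 131.71 = 0.
Positive root: v = −a·t_r + √((a·t_r)² + 2a·d) = −8.232 + √(67.766 + 131.71) = 5.8916 m/s.

Maximum speed ≈ 6 m/s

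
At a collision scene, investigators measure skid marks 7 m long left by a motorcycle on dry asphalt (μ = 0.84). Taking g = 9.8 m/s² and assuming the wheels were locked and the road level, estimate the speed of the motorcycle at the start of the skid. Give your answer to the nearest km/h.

Initial speed ≈ 39 km/h

Deceleration a = μg = 0.84 × 9.8 = 8.232 m/s².
v = √(2a·d) = √(2 × 8.232 × 7) = √115.248 = 10.7354 m/s.
= 10.7354 × 3.6 = 38.647 km/h.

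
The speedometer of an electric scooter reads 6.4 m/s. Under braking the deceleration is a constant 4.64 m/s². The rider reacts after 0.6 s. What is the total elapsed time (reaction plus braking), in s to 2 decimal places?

Total time ≈ 1.98 s

Braking time = v/a = 6.4000 / 4.640 = 1.379 s.
Total = 0.6 + 1.379 = 1.979 s.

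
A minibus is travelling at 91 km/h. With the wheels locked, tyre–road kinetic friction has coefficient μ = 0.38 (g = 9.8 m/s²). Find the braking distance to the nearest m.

Braking distance ≈ 86 m

91 km/h ÷ 3.6 = 25.2778 m/s.
a = μg = 0.38 × 9.8 = 3.724 m/s².
Braking distance = v²/(2a) = 25.2778² / (2 × 3.724) = 638.967 / 7.448 = 85.790 m.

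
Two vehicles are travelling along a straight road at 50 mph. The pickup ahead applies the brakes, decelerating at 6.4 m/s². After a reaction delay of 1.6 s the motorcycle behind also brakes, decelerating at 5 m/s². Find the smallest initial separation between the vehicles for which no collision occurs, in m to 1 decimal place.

Minimum gap ≈ 46.7 m

50 mph × 0.44704 = 22.3520 m/s.
Leader travels v²/(2a_L) = 499.612 / 12.800 = 39.032 m before stopping.
Follower covers v·t_r = 22.3520 × 1.6 = 35.763 m while reacting, then v²/(2a_F) = 499.612 / 10.000 = 49.961 m while braking, for a total of 35.763 + 49.961 = 85.724 m.
Since a_F ≤ a_L and the follower starts braking later, the follower is never slower than the leader, so the closest approach is when both have stopped.
Minimum gap = 85.724 − 39.032 = 46.692 m.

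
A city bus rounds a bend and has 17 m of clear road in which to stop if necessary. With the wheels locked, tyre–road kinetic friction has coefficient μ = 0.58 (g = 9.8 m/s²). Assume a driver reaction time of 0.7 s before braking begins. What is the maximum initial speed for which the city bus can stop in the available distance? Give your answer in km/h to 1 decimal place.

a = μg = 0.58 × 9.8 = 5.684 m/s².
Stopping distance: v·t_r + v²/(2a) = 17 with t_r = 0.7 s and a = 5.684 m/s².
So v² + 7.958 v − 193.26 = 0.
Positive root: v = −a·t_r + √((a·t_r)² + 2a·d) = −3.979 + √(15.832 + 193.26) = 10.4810 m/s.
10.4810 m/s × 3.6 = 37.732 km/h.

Maximum speed ≈ 37.7 km/h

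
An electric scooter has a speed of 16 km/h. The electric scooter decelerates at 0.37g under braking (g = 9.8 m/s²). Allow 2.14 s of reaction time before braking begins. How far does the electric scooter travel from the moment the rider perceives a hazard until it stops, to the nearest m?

16 km/h ÷ 3.6 = 4.4444 m/s.
a = 0.37 × 9.8 = 3.626 m/s².
Reaction distance = v·t_r = 4.4444 × 2.14 = 9.511 m.
Braking distance = v²/(2a) = 4.4444² / (2 × 3.626) = 19.753 / 7.252 = 2.724 m.
Total = 9.511 + 2.724 = 12.235 m.

Total stopping distance ≈ 12 m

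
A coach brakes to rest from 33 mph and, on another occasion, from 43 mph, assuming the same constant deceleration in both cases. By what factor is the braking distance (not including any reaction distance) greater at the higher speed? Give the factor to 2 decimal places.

Braking distance d = v²/(2a), so with a fixed, d ∝ v².
Factor = (43/33)² = 1.3030² = 1.6978.

Factor ≈ 1.70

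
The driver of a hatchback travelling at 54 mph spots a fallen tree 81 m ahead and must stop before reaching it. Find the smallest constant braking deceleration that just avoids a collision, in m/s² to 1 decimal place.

Required deceleration ≈ 3.6 m/s²

54 mph × 0.44704 = 24.1402 m/s.
v² = 2a·d ⇒ a = v²/(2d) = 24.1402² / (2 × 81.000) = 582.749 / 162.000 = 3.5972 m/s².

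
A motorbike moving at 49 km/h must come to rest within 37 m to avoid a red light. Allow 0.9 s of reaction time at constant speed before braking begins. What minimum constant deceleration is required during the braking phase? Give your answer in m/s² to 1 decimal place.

49 km/h ÷ 3.6 = 13.6111 m/s.
Distance covered during reaction = 13.6111 × 0.9 = 12.250 m.
Distance available for braking: 37 − 12.250 = 24.750 m.
v² = 2a·d ⇒ a = v²/(2d) = 13.6111² / (2 × 24.750) = 185.262 / 49.500 = 3.7427 m/s².

Required deceleration ≈ 3.7 m/s²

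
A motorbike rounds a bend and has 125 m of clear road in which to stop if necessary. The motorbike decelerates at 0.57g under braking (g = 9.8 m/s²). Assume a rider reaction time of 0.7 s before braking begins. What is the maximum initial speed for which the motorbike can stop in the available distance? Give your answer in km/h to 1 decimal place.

a = 0.57 × 9.8 = 5.586 m/s².
Stopping distance: v·t_r + v²/(2a) = 125 with t_r = 0.7 s and a = 5.586 m/s².
So v² + 7.820 v − 1396.50 = 0.
Positive root: v = −a·t_r + √((a·t_r)² + 2a·d) = −3.910 + √(15.288 + 1396.50) = 33.6638 m/s.
33.6638 m/s × 3.6 = 121.190 km/h.

Maximum speed ≈ 121.2 km/h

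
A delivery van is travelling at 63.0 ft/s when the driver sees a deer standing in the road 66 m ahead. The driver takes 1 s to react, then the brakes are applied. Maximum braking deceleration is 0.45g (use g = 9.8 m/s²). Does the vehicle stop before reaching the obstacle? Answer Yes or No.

Yes

63 ft/s × 0.3048 = 19.2024 m/s.
a = 0.45 × 9.8 = 4.410 m/s².
Reaction distance = 19.2024 × 1 = 19.202 m.
Braking distance = v²/(2a) = 368.732 / 8.820 = 41.806 m.
Total stopping distance = 19.202 + 41.806 = 61.008 m, vs 66 m available — it stops with 66 − 61.008 = 4.992 m to spare.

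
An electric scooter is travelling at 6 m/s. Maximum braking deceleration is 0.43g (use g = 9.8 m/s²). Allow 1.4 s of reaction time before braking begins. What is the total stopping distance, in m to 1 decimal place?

Total stopping distance ≈ 12.7 m

a = 0.43 × 9.8 = 4.214 m/s².
Reaction distance = v·t_r = 6.0000 × 1.4 = 8.400 m.
Braking distance = v²/(2a) = 6.0000² / (2 × 4.214) = 36.000 / 8.428 = 4.271 m.
Total = 8.400 + 4.271 = 12.671 m.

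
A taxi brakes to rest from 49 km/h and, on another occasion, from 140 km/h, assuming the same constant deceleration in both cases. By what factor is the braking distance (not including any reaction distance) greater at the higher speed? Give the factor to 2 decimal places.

Factor ≈ 8.16

Braking distance d = v²/(2a), so with a fixed, d ∝ v².
Factor = (140/49)² = 2.8571² = 8.1630.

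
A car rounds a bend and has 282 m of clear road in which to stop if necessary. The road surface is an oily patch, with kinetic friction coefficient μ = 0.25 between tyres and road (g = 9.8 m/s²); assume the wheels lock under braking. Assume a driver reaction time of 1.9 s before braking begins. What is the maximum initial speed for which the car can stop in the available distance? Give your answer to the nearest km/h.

a = μg = 0.25 × 9.8 = 2.450 m/s².
Stopping distance: v·t_r + v²/(2a) = 282 with t_r = 1.9 s and a = 2.450 m/s².
So v² + 9.310 v − 1381.80 = 0.
Positive root: v = −a·t_r + √((a·t_r)² + 2a·d) = −4.655 + √(21.669 + 1381.80) = 32.8079 m/s.
32.8079 m/s × 3.6 = 118.108 km/h.

Maximum speed ≈ 118 km/h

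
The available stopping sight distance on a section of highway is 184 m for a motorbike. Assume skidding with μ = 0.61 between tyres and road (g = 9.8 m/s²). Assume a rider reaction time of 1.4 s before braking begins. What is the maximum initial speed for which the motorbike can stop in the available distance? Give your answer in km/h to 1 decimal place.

a = μg = 0.61 × 9.8 = 5.978 m/s².
Stopping distance: v·t_r + v²/(2a) = 184 with t_r = 1.4 s and a = 5.978 m/s².
So v² + 16.738 v − 2199.90 = 0.
Positive root: v = −a·t_r + √((a·t_r)² + 2a·d) = −8.369 + √(70.040 + 2199.90) = 39.2749 m/s.
39.2749 m/s × 3.6 = 141.390 km/h.

Maximum speed ≈ 141.4 km/h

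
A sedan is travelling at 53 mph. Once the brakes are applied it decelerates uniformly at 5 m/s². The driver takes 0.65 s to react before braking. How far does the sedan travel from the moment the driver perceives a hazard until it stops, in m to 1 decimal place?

53 mph × 0.44704 = 23.6931 m/s.
Reaction distance = v·t_r = 23.6931 × 0.65 = 15.401 m.
Braking distance = v²/(2a) = 23.6931² / (2 × 5.000) = 561.363 / 10.000 = 56.136 m.
Total = 15.401 + 56.136 = 71.537 m.

Total stopping distance ≈ 71.5 m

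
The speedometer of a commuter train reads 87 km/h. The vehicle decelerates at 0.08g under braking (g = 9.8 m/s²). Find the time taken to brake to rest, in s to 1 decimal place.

87 km/h ÷ 3.6 = 24.1667 m/s.
a = 0.08 × 9.8 = 0.784 m/s².
Braking time = v/a = 24.1667 / 0.784 = 30.825 s.

Braking time ≈ 30.8 s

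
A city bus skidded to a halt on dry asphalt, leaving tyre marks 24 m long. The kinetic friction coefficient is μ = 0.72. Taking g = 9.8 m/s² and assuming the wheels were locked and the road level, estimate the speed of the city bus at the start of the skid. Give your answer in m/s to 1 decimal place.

Initial speed ≈ 18.4 m/s

Deceleration a = μg = 0.72 × 9.8 = 7.056 m/s².
v = √(2a·d) = √(2 × 7.056 × 24) = √338.688 = 18.4035 m/s.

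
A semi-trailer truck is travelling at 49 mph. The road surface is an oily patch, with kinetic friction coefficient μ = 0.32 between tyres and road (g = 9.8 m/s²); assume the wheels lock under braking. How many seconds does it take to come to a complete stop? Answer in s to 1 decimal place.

49 mph × 0.44704 = 21.9050 m/s.
a = μg = 0.32 × 9.8 = 3.136 m/s².
Braking time = v/a = 21.9050 / 3.136 = 6.985 s.

Braking time ≈ 7.0 s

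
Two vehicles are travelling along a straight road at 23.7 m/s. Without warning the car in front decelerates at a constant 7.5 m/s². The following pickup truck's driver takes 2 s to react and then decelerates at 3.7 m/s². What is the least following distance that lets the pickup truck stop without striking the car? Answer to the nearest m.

Leader travels v²/(2a_L) = 561.690 / 15.000 = 37.446 m before stopping.
Follower covers v·t_r = 23.7000 × 2 = 47.400 m while reacting, then v²/(2a_F) = 561.690 / 7.400 = 75.904 m while braking, for a total of 47.400 + 75.904 = 123.304 m.
Since a_F ≤ a_L and the follower starts braking later, the follower is never slower than the leader, so the closest approach is when both have stopped.
Minimum gap = 123.304 − 37.446 = 85.858 m.

Minimum gap ≈ 86 m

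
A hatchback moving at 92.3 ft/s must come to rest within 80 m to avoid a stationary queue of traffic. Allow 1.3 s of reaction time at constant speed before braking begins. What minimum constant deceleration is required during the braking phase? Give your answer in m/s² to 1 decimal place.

92.3 ft/s × 0.3048 = 28.1330 m/s.
Distance covered during reaction = 28.1330 × 1.3 = 36.573 m.
Distance available for braking: 80 − 36.573 = 43.427 m.
v² = 2a·d ⇒ a = v²/(2d) = 28.1330² / (2 × 43.427) = 791.466 / 86.854 = 9.1126 m/s².

Required deceleration ≈ 9.1 m/s²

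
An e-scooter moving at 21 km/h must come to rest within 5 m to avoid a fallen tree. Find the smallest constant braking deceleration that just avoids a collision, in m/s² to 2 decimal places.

Required deceleration ≈ 3.40 m/s²

21 km/h ÷ 3.6 = 5.8333 m/s.
v² = 2a·d ⇒ a = v²/(2d) = 5.8333² / (2 × 5.000) = 34.027 / 10.000 = 3.4027 m/s².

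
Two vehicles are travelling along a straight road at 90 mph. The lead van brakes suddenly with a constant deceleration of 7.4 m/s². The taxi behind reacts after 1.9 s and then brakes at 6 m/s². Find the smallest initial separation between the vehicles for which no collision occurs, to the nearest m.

Minimum gap ≈ 102 m

90 mph × 0.44704 = 40.2336 m/s.
Leader travels v²/(2a_L) = 1618.743 / 14.800 = 109.375 m before stopping.
Follower covers v·t_r = 40.2336 × 1.9 = 76.444 m while reacting, then v²/(2a_F) = 1618.743 / 12.000 = 134.895 m while braking, for a total of 76.444 + 134.895 = 211.339 m.
Since a_F ≤ a_L and the follower starts braking later, the follower is never slower than the leader, so the closest approach is when both have stopped.
Minimum gap = 211.339 − 109.375 = 101.964 m.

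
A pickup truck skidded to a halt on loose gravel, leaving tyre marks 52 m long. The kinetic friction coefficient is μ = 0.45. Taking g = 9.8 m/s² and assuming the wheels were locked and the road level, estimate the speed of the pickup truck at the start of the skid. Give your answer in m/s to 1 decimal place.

Initial speed ≈ 21.4 m/s

Deceleration a = μg = 0.45 × 9.8 = 4.410 m/s².
v = √(2a·d) = √(2 × 4.410 × 52) = √458.640 = 21.4159 m/s.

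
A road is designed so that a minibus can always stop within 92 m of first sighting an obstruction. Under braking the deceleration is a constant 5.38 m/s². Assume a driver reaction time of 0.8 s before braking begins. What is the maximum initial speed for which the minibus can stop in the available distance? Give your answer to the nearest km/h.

Stopping distance: v·t_r + v²/(2a) = 92 with t_r = 0.8 s and a = 5.380 m/s².
So v² + 8.608 v − 989.92 = 0.
Positive root: v = −a·t_r + √((a·t_r)² + 2a·d) = −4.304 + √(18.524 + 989.92) = 27.4520 m/s.
27.4520 m/s × 3.6 = 98.827 km/h.

Maximum speed ≈ 99 km/h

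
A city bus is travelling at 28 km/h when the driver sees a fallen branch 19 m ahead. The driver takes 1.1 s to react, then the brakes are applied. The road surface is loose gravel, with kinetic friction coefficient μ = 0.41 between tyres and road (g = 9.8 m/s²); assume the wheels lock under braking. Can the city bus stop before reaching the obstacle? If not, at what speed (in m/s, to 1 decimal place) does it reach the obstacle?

28 km/h ÷ 3.6 = 7.7778 m/s.
a = μg = 0.41 × 9.8 = 4.018 m/s².
Reaction distance = 7.7778 × 1.1 = 8.556 m.
Braking distance = v²/(2a) = 60.494 / 8.036 = 7.528 m.
Total stopping distance = 8.556 + 7.528 = 16.084 m, vs 19 m available — it stops with 19 − 16.084 = 2.916 m to spare.

Yes — it stops about 2.9 m short of the obstacle, so it never reaches it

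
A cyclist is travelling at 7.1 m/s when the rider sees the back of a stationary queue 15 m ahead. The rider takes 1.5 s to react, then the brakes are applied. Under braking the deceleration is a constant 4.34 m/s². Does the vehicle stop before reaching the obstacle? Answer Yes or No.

Reaction distance = 7.1000 × 1.5 = 10.650 m.
Braking distance = v²/(2a) = 50.410 / 8.680 = 5.808 m.
Total stopping distance = 10.650 + 5.808 = 16.458 m, vs 15 m available — it cannot stop in time and overshoots by 16.458 − 15 = 1.458 m.

No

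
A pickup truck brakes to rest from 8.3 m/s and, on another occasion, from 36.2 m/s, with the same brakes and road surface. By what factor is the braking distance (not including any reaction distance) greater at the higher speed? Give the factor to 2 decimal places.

Factor ≈ 19.02

Braking distance d = v²/(2a), so with a fixed, d ∝ v².
Factor = (36.2/8.3)² = 4.3614² = 19.0218.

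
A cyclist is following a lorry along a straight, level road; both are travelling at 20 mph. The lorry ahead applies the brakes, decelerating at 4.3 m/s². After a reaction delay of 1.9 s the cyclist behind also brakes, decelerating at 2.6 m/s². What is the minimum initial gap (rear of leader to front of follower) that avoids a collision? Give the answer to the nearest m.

Minimum gap ≈ 23 m

20 mph × 0.44704 = 8.9408 m/s.
Leader travels v²/(2a_L) = 79.938 / 8.600 = 9.295 m before stopping.
Follower covers v·t_r = 8.9408 × 1.9 = 16.988 m while reacting, then v²/(2a_F) = 79.938 / 5.200 = 15.373 m while braking, for a total of 16.988 + 15.373 = 32.361 m.
Since a_F ≤ a_L and the follower starts braking later, the follower is never slower than the leader, so the closest approach is when both have stopped.
Minimum gap = 32.361 − 9.295 = 23.066 m.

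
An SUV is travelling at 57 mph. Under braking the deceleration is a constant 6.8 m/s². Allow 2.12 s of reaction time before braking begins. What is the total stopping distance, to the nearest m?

Total stopping distance ≈ 102 m

57 mph × 0.44704 = 25.4813 m/s.
Reaction distance = v·t_r = 25.4813 × 2.12 = 54.020 m.
Braking distance = v²/(2a) = 25.4813² / (2 × 6.800) = 649.297 / 13.600 = 47.742 m.
Total = 54.020 + 47.742 = 101.762 m.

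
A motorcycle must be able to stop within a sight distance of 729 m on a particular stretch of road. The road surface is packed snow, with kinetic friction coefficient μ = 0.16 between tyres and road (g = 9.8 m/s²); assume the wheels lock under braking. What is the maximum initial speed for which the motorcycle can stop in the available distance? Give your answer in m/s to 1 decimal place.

a = μg = 0.16 × 9.8 = 1.568 m/s².
v²/(2a) = d ⇒ v = √(2 × 1.568 × 729) = √2286.14 = 47.8136 m/s.

Maximum speed ≈ 47.8 m/s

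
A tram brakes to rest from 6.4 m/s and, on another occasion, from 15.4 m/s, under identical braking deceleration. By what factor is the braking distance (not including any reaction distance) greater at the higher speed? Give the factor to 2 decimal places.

Braking distance d = v²/(2a), so with a fixed, d ∝ v².
Factor = (15.4/6.4)² = 2.4062² = 5.7898.

Factor ≈ 5.79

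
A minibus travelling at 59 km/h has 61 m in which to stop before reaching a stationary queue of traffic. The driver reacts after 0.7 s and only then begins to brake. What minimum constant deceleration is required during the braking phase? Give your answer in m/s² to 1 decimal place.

59 km/h ÷ 3.6 = 16.3889 m/s.
Distance covered during reaction = 16.3889 × 0.7 = 11.472 m.
Distance available for braking: 61 − 11.472 = 49.528 m.
v² = 2a·d ⇒ a = v²/(2d) = 16.3889² / (2 × 49.528) = 268.596 / 99.056 = 2.7116 m/s².

Required deceleration ≈ 2.7 m/s²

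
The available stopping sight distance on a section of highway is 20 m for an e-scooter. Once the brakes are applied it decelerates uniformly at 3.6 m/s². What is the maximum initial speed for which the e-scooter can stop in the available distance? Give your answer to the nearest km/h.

v²/(2a) = d ⇒ v = √(2 × 3.600 × 20) = √144.00 = 12.0000 m/s.
12.0000 m/s × 3.6 = 43.200 km/h.

Maximum speed ≈ 43 km/h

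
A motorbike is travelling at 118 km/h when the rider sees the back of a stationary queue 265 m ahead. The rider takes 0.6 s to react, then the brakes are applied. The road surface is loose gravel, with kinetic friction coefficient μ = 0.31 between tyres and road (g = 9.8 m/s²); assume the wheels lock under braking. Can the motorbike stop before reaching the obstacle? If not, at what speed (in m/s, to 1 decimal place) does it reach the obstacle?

Yes — it stops about 68.5 m short of the obstacle, so it never reaches it

118 km/h ÷ 3.6 = 32.7778 m/s.
a = μg = 0.31 × 9.8 = 3.038 m/s².
Reaction distance = 32.7778 × 0.6 = 19.667 m.
Braking distance = v²/(2a) = 1074.384 / 6.076 = 176.824 m.
Total stopping distance = 19.667 + 176.824 = 196.491 m, vs 265 m available — it stops with 265 − 196.491 = 68.509 m to spare.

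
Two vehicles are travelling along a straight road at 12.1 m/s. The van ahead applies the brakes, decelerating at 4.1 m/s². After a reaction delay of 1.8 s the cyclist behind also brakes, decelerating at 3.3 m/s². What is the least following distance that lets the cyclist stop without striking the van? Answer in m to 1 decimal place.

Minimum gap ≈ 26.1 m

Leader travels v²/(2a_L) = 146.410 / 8.200 = 17.855 m before stopping.
Follower covers v·t_r = 12.1000 × 1.8 = 21.780 m while reacting, then v²/(2a_F) = 146.410 / 6.600 = 22.183 m while braking, for a total of 21.780 + 22.183 = 43.963 m.
Since a_F ≤ a_L and the follower starts braking later, the follower is never slower than the leader, so the closest approach is when both have stopped.
Minimum gap = 43.963 − 17.855 = 26.108 m.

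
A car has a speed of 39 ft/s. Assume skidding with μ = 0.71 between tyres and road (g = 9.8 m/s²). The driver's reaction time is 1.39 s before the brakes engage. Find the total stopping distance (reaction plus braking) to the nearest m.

Total stopping distance ≈ 27 m

39 ft/s × 0.3048 = 11.8872 m/s.
a = μg = 0.71 × 9.8 = 6.958 m/s².
Reaction distance = v·t_r = 11.8872 × 1.39 = 16.523 m.
Braking distance = v²/(2a) = 11.8872² / (2 × 6.958) = 141.306 / 13.916 = 10.154 m.
Total = 16.523 + 10.154 = 26.677 m.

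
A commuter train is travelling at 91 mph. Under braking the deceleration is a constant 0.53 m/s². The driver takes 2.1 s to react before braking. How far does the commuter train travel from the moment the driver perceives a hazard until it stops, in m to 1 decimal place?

91 mph × 0.44704 = 40.6806 m/s.
Reaction distance = v·t_r = 40.6806 × 2.1 = 85.429 m.
Braking distance = v²/(2a) = 40.6806² / (2 × 0.530) = 1654.911 / 1.060 = 1561.237 m.
Total = 85.429 + 1561.237 = 1646.666 m.

Total stopping distance ≈ 1646.7 m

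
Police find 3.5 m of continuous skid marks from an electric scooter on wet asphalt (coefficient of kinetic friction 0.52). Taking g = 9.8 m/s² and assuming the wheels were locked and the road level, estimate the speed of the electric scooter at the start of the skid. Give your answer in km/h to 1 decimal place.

Initial speed ≈ 21.5 km/h

Deceleration a = μg = 0.52 × 9.8 = 5.096 m/s².
v = √(2a·d) = √(2 × 5.096 × 3.5) = √35.672 = 5.9726 m/s.
= 5.9726 × 3.6 = 21.501 km/h.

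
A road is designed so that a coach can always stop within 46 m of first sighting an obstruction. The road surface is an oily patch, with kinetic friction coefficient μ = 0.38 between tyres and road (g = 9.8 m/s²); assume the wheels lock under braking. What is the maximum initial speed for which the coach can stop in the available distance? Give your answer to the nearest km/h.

Maximum speed ≈ 67 km/h

a = μg = 0.38 × 9.8 = 3.724 m/s².
v²/(2a) = d ⇒ v = √(2 × 3.724 × 46) = √342.61 = 18.5097 m/s.
18.5097 m/s × 3.6 = 66.635 km/h.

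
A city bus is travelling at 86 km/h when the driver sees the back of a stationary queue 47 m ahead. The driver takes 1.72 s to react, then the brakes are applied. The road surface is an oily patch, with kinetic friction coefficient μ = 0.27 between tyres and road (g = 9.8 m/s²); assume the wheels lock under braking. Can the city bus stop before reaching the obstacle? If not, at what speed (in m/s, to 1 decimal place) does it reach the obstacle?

No — it strikes the obstacle at 23.2 m/s

86 km/h ÷ 3.6 = 23.8889 m/s.
a = μg = 0.27 × 9.8 = 2.646 m/s².
Reaction distance = 23.8889 × 1.72 = 41.089 m.
Braking distance needed to stop: v²/(2a) = 570.680 / 5.292 = 107.838 m, so total needed = 41.089 + 107.838 = 148.927 m > 47 m — it cannot stop.
Distance remaining when braking begins: 47 − 41.089 = 5.911 m.
v² = v₀² − 2a·d = 570.680 − 2 × 2.646 × 5.911 = 539.399 m²/s².
v = √539.399 = 23.225 m/s.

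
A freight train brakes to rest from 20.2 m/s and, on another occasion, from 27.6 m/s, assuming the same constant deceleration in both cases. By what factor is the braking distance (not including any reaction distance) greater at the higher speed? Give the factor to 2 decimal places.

Braking distance d = v²/(2a), so with a fixed, d ∝ v².
Factor = (27.6/20.2)² = 1.3663² = 1.8668.

Factor ≈ 1.87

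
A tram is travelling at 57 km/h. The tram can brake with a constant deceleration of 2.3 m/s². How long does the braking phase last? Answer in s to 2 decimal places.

Braking time ≈ 6.88 s

57 km/h ÷ 3.6 = 15.8333 m/s.
Braking time = v/a = 15.8333 / 2.300 = 6.884 s.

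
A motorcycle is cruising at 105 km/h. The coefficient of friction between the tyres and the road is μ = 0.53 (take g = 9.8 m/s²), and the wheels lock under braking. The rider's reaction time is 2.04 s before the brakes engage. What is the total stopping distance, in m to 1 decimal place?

Total stopping distance ≈ 141.4 m

105 km/h ÷ 3.6 = 29.1667 m/s.
a = μg = 0.53 × 9.8 = 5.194 m/s².
Reaction distance = v·t_r = 29.1667 × 2.04 = 59.500 m.
Braking distance = v²/(2a) = 29.1667² / (2 × 5.194) = 850.696 / 10.388 = 81.892 m.
Total = 59.500 + 81.892 = 141.392 m.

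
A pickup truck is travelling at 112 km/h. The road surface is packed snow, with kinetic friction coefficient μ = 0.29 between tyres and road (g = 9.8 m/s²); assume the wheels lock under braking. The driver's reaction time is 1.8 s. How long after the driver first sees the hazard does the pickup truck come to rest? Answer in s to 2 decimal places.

112 km/h ÷ 3.6 = 31.1111 m/s.
a = μg = 0.29 × 9.8 = 2.842 m/s².
Braking time = v/a = 31.1111 / 2.842 = 10.947 s.
Total = 1.8 + 10.947 = 12.747 s.

Total time ≈ 12.75 s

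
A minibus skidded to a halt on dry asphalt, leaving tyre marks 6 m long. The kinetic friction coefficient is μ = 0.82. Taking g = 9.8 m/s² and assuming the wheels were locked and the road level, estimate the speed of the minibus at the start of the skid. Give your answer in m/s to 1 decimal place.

Deceleration a = μg = 0.82 × 9.8 = 8.036 m/s².
v = √(2a·d) = √(2 × 8.036 × 6) = √96.432 = 9.8200 m/s.

Initial speed ≈ 9.8 m/s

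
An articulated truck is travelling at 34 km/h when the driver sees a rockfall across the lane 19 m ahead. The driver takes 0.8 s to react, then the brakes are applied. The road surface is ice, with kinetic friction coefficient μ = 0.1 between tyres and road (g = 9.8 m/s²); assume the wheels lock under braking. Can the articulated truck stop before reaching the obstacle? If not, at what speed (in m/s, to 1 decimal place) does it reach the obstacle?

No — it strikes the obstacle at 8.2 m/s

34 km/h ÷ 3.6 = 9.4444 m/s.
a = μg = 0.1 × 9.8 = 0.980 m/s².
Reaction distance = 9.4444 × 0.8 = 7.556 m.
Braking distance needed to stop: v²/(2a) = 89.197 / 1.960 = 45.509 m, so total needed = 7.556 + 45.509 = 53.065 m > 19 m — it cannot stop.
Distance remaining when braking begins: 19 − 7.556 = 11.444 m.
v² = v₀² − 2a·d = 89.197 − 2 × 0.980 × 11.444 = 66.767 m²/s².
v = √66.767 = 8.171 m/s.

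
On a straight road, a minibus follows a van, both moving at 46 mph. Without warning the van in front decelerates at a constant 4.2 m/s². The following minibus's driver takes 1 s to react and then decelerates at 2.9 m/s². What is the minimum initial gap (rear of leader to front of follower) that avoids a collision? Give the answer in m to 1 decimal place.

Minimum gap ≈ 43.1 m

46 mph × 0.44704 = 20.5638 m/s.
Leader travels v²/(2a_L) = 422.870 / 8.400 = 50.342 m before stopping.
Follower covers v·t_r = 20.5638 × 1 = 20.564 m while reacting, then v²/(2a_F) = 422.870 / 5.800 = 72.909 m while braking, for a total of 20.564 + 72.909 = 93.473 m.
Since a_F ≤ a_L and the follower starts braking later, the follower is never slower than the leader, so the closest approach is when both have stopped.
Minimum gap = 93.473 − 50.342 = 43.131 m.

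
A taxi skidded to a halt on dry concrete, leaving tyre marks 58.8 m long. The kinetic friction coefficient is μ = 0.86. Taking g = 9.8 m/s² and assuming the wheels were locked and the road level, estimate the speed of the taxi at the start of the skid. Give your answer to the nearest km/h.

Initial speed ≈ 113 km/h

Deceleration a = μg = 0.86 × 9.8 = 8.428 m/s².
v = √(2a·d) = √(2 × 8.428 × 58.8) = √991.133 = 31.4823 m/s.
= 31.4823 × 3.6 = 113.336 km/h.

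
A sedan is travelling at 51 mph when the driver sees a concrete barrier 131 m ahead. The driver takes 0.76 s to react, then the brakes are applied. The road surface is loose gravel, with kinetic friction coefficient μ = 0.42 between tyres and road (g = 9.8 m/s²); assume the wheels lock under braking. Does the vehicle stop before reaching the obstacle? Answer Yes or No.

51 mph × 0.44704 = 22.7990 m/s.
a = μg = 0.42 × 9.8 = 4.116 m/s².
Reaction distance = 22.7990 × 0.76 = 17.327 m.
Braking distance = v²/(2a) = 519.794 / 8.232 = 63.143 m.
Total stopping distance = 17.327 + 63.143 = 80.470 m, vs 131 m available — it stops with 131 − 80.470 = 50.530 m to spare.

Yes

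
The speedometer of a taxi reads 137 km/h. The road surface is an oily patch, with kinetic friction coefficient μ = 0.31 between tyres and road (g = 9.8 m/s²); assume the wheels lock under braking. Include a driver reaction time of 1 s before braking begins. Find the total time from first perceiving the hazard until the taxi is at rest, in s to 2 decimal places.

Total time ≈ 13.53 s

137 km/h ÷ 3.6 = 38.0556 m/s.
a = μg = 0.31 × 9.8 = 3.038 m/s².
Braking time = v/a = 38.0556 / 3.038 = 12.527 s.
Total = 1 + 12.527 = 13.527 s.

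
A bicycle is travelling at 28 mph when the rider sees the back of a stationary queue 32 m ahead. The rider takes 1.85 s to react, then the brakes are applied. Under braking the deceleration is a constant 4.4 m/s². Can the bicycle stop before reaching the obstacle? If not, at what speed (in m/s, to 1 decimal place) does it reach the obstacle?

No — it strikes the obstacle at 8.9 m/s

28 mph × 0.44704 = 12.5171 m/s.
Reaction distance = 12.5171 × 1.85 = 23.157 m.
Braking distance needed to stop: v²/(2a) = 156.678 / 8.800 = 17.804 m, so total needed = 23.157 + 17.804 = 40.961 m > 32 m — it cannot stop.
Distance remaining when braking begins: 32 − 23.157 = 8.843 m.
v² = v₀² − 2a·d = 156.678 − 2 × 4.400 × 8.843 = 78.860 m²/s².
v = √78.860 = 8.880 m/s.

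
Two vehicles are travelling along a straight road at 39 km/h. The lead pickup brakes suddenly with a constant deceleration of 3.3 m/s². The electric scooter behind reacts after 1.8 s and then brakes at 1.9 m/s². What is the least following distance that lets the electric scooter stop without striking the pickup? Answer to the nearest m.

39 km/h ÷ 3.6 = 10.8333 m/s.
Leader travels v²/(2a_L) = 117.360 / 6.600 = 17.782 m before stopping.
Follower covers v·t_r = 10.8333 × 1.8 = 19.500 m while reacting, then v²/(2a_F) = 117.360 / 3.800 = 30.884 m while braking, for a total of 19.500 + 30.884 = 50.384 m.
Since a_F ≤ a_L and the follower starts braking later, the follower is never slower than the leader, so the closest approach is when both have stopped.
Minimum gap = 50.384 − 17.782 = 32.602 m.

Minimum gap ≈ 33 m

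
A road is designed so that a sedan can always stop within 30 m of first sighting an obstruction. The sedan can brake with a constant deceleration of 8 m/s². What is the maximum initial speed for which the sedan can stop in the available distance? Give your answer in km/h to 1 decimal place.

Maximum speed ≈ 78.9 km/h

v²/(2a) = d ⇒ v = √(2 × 8.000 × 30) = √480.00 = 21.9089 m/s.
21.9089 m/s × 3.6 = 78.872 km/h.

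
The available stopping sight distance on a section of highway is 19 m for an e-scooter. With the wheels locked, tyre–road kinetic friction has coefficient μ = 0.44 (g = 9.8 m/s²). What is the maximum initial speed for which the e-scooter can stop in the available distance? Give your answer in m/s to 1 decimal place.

a = μg = 0.44 × 9.8 = 4.312 m/s².
v²/(2a) = d ⇒ v = √(2 × 4.312 × 19) = √163.86 = 12.8008 m/s.

Maximum speed ≈ 12.8 m/s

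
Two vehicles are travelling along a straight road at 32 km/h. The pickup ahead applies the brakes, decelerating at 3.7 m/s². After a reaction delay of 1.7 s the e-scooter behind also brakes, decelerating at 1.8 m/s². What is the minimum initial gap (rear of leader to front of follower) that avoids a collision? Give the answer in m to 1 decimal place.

32 km/h ÷ 3.6 = 8.8889 m/s.
Leader travels v²/(2a_L) = 79.013 / 7.400 = 10.677 m before stopping.
Follower covers v·t_r = 8.8889 × 1.7 = 15.111 m while reacting, then v²/(2a_F) = 79.013 / 3.600 = 21.948 m while braking, for a total of 15.111 + 21.948 = 37.059 m.
Since a_F ≤ a_L and the follower starts braking later, the follower is never slower than the leader, so the closest approach is when both have stopped.
Minimum gap = 37.059 − 10.677 = 26.382 m.

Minimum gap ≈ 26.4 m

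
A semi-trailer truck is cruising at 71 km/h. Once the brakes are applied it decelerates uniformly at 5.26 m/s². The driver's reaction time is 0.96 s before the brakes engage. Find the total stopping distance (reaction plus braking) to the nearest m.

71 km/h ÷ 3.6 = 19.7222 m/s.
Reaction distance = v·t_r = 19.7222 × 0.96 = 18.933 m.
Braking distance = v²/(2a) = 19.7222² / (2 × 5.260) = 388.965 / 10.520 = 36.974 m.
Total = 18.933 + 36.974 = 55.907 m.

Total stopping distance ≈ 56 m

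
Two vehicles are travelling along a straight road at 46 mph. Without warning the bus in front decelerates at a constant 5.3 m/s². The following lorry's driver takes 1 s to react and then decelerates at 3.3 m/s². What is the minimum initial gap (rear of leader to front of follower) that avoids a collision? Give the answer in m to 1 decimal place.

Minimum gap ≈ 44.7 m

46 mph × 0.44704 = 20.5638 m/s.
Leader travels v²/(2a_L) = 422.870 / 10.600 = 39.893 m before stopping.
Follower covers v·t_r = 20.5638 × 1 = 20.564 m while reacting, then v²/(2a_F) = 422.870 / 6.600 = 64.071 m while braking, for a total of 20.564 + 64.071 = 84.635 m.
Since a_F ≤ a_L and the follower starts braking later, the follower is never slower than the leader, so the closest approach is when both have stopped.
Minimum gap = 84.635 − 39.893 = 44.742 m.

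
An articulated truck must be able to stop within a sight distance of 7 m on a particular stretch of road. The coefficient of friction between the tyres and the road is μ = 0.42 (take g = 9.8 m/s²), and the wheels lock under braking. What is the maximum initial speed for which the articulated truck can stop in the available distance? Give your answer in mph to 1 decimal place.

Maximum speed ≈ 17.0 mph

a = μg = 0.42 × 9.8 = 4.116 m/s².
v²/(2a) = d ⇒ v = √(2 × 4.116 × 7) = √57.62 = 7.5908 m/s.
7.5908 m/s ÷ 0.44704 = 16.980 mph.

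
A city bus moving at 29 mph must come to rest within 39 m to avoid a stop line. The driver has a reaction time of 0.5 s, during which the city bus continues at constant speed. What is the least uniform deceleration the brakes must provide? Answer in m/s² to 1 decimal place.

Required deceleration ≈ 2.6 m/s²

29 mph × 0.44704 = 12.9642 m/s.
Distance covered during reaction = 12.9642 × 0.5 = 6.482 m.
Distance available for braking: 39 − 6.482 = 32.518 m.
v² = 2a·d ⇒ a = v²/(2d) = 12.9642² / (2 × 32.518) = 168.070 / 65.036 = 2.5843 m/s².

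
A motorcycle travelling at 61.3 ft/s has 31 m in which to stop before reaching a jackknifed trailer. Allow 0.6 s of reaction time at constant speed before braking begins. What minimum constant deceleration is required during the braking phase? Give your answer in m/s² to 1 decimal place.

61.3 ft/s × 0.3048 = 18.6842 m/s.
Distance covered during reaction = 18.6842 × 0.6 = 11.211 m.
Distance available for braking: 31 − 11.211 = 19.789 m.
v² = 2a·d ⇒ a = v²/(2d) = 18.6842² / (2 × 19.789) = 349.099 / 39.578 = 8.8205 m/s².

Required deceleration ≈ 8.8 m/s²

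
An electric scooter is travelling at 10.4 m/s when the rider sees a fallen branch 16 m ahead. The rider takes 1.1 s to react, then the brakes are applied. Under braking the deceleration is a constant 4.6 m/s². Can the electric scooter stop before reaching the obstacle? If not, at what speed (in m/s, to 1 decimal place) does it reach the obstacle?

No — it strikes the obstacle at 8.1 m/s

Reaction distance = 10.4000 × 1.1 = 11.440 m.
Braking distance needed to stop: v²/(2a) = 108.160 / 9.200 = 11.757 m, so total needed = 11.440 + 11.757 = 23.197 m > 16 m — it cannot stop.
Distance remaining when braking begins: 16 − 11.440 = 4.560 m.
v² = v₀² − 2a·d = 108.160 − 2 × 4.600 × 4.560 = 66.208 m²/s².
v = √66.208 = 8.137 m/s.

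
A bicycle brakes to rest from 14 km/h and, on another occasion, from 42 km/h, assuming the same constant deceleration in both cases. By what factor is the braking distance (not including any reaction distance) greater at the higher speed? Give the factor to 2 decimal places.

Braking distance d = v²/(2a), so with a fixed, d ∝ v².
Factor = (42/14)² = 3.0000² = 9.0000.

Factor ≈ 9.00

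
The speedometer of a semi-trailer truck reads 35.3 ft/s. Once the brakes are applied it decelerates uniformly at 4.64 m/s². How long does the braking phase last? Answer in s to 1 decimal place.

35.3 ft/s × 0.3048 = 10.7594 m/s.
Braking time = v/a = 10.7594 / 4.640 = 2.319 s.

Braking time ≈ 2.3 s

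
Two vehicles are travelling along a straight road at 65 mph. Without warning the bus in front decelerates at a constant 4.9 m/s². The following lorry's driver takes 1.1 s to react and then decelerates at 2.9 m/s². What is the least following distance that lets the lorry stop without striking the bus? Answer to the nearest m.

Minimum gap ≈ 91 m

65 mph × 0.44704 = 29.0576 m/s.
Leader travels v²/(2a_L) = 844.344 / 9.800 = 86.158 m before stopping.
Follower covers v·t_r = 29.0576 × 1.1 = 31.963 m while reacting, then v²/(2a_F) = 844.344 / 5.800 = 145.577 m while braking, for a total of 31.963 + 145.577 = 177.540 m.
Since a_F ≤ a_L and the follower starts braking later, the follower is never slower than the leader, so the closest approach is when both have stopped.
Minimum gap = 177.540 − 86.158 = 91.382 m.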